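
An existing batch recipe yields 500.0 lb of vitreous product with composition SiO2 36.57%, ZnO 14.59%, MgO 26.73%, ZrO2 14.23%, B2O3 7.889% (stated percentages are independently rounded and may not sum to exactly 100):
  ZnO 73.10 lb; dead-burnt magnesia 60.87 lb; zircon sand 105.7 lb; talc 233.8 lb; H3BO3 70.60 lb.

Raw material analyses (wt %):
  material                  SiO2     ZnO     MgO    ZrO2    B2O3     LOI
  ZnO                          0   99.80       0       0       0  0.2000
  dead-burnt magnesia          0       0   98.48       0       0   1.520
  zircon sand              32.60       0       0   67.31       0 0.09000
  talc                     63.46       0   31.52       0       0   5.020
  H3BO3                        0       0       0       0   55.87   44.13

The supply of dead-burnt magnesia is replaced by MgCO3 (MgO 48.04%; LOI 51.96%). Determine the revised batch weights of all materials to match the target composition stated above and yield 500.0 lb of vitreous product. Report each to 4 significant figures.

Revised batch per 500.0 lb vitreous product:
  ZnO: 73.10 lb
  MgCO3: 124.8 lb
  zircon sand: 105.7 lb
  talc: 233.8 lb
  H3BO3: 70.60 lb
Total batch = 608.0 lb; LOI loss = 108.0 lb

Values along the way are displayed, rounded to 4 significant figures, in the printout. The working math carries exact precision through the solve. A single rounding yields every reported value. Derived quantities, which include ignition loss, the totals, five oxide percentages, the yield, net glass mass, are carried in exact precision, as quoted within problem or answer, using the weight values for 500.0 lb of glass.
Target masses of each oxide per 500.0 lb vitreous product:
  SiO2: 36.57% × 500.0 = 182.8 lb
  ZnO: 14.59% × 500.0 = 72.95 lb
  MgO: 26.73% × 500.0 = 133.6 lb
  ZrO2: 14.23% × 500.0 = 71.15 lb
  B2O3: 7.889% × 500.0 = 39.44 lb
Verifying the oxide balance with the batch weights as given, for the quoted basis mass (target by target, the sums agree modulo rounding of the values):
  SiO2: 105.7·0.3260 + 233.8·0.6346 = 182.8 lb (target 182.8 lb)
  ZnO: 73.10·0.9980 = 72.95 lb (target 72.95 lb)
  MgO: 124.8·0.4804 + 233.8·0.3152 = 133.6 lb (target 133.6 lb)
  ZrO2: 105.7·0.6731 = 71.15 lb (target 71.15 lb)
  B2O3: 70.60·0.5587 = 39.44 lb (target 39.44 lb)
The glass-mass cross-check: whole batch net of LOI = 500.0 lb (the Σ of target masses is 500.0 lb; with the basis standing at 500.0 lb — any gap is answer rounding).
Batch total: Σ batch = 608.0 lb; LOI removed, Σ of batch·LOI: 108.0 lb; as yield: glass ÷ batch → 82.24%.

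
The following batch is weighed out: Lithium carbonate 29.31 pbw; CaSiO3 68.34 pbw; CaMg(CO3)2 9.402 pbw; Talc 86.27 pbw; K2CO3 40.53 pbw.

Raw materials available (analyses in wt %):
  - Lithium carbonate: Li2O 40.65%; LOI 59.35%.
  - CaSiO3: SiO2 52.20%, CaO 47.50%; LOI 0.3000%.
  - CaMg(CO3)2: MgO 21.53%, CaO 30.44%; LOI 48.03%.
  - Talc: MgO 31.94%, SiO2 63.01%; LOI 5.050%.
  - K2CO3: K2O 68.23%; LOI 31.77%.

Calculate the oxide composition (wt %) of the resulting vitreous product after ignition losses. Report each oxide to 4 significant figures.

Working values appear (rounded to 4 significant digits) in the printout — each numeric step maintains full float precision through the solve; each reported value sees exactly one rounding — the derived quantities, including the totals, the five compositions, net glass mass, LOI, yield, are recomputed from the batch weights for 194.5 pbw of glass in full precision exactly as printed in the problem or the answer.
Per-oxide mass from batch:
  K2O: 40.53·0.6823 = 27.65 pbw
  Li2O: 29.31·0.4065 = 11.91 pbw
  MgO: 9.402·0.2153 + 86.27·0.3194 = 29.58 pbw
  SiO2: 68.34·0.5220 + 86.27·0.6301 = 90.03 pbw
  CaO: 68.34·0.4750 + 9.402·0.3044 = 35.32 pbw
LOI: 29.31·0.5935 + 68.34·0.003000 + 9.402·0.4803 + 86.27·0.05050 + 40.53·0.3177 = 39.35 pbw
batch − LOI leaves glass = 233.9 − 39.35 = 194.5 pbw (= Σ oxide masses)
wt % = oxide mass / glass mass × 100

Glass mass = 194.5 pbw (batch 233.9 − LOI 39.35).
Composition: K2O 14.22%, Li2O 6.126%, MgO 15.21%, SiO2 46.29%, CaO 18.16%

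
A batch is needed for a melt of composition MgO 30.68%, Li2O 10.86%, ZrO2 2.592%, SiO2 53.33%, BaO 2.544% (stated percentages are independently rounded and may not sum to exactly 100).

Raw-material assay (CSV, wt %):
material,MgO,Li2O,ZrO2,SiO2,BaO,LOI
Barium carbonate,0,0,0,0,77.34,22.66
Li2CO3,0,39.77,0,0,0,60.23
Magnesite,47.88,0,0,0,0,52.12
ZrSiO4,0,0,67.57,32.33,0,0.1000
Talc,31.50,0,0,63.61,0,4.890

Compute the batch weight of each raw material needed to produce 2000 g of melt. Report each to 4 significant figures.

Each numeric step keeps full precision end to end; mid-chain values are rounded off to 4 significant digits as shown — every reported figure is rounded once only. The derived quantities, which include yield, net glass mass, totals, ignition loss, the five compositions, are computed at full precision, as given in either problem or answer, starting from the weights on 2000 g of glass.
Oxide-by-oxide targets in 2000 g melt:
  MgO: 30.68% × 2000 = 613.6 g
  Li2O: 10.86% × 2000 = 217.2 g
  ZrO2: 2.592% × 2000 = 51.84 g
  SiO2: 53.33% × 2000 = 1067 g
  BaO: 2.544% × 2000 = 50.88 g
A balance pass over the oxides, applying the batch weights above, against the basis in use (each sum matches its target mass modulo rounding of the values):
  MgO: 204.0·0.4788 + 1638·0.3150 = 613.6 g (target 613.6 g)
  Li2O: 546.1·0.3977 = 217.2 g (target 217.2 g)
  ZrO2: 76.72·0.6757 = 51.84 g (target 51.84 g)
  SiO2: 76.72·0.3233 + 1638·0.6361 = 1067 g (target 1067 g)
  BaO: 65.79·0.7734 = 50.88 g (target 50.88 g)
The glass-mass cross-check: batch Σ − ignition loss = 2000 g (summing oxide targets gives 2000 g; basis as stated: 2000 g — gaps are rounding artifacts).
Total batch = Σ batch = 2531 g; LOI removed, Σ of batch·LOI: 530.3 g; yield, glass over the total, = 79.04%.

Batch per 2000 g melt:
  Barium carbonate: 65.79 g
  Li2CO3: 546.1 g
  Magnesite: 204.0 g
  ZrSiO4: 76.72 g
  Talc: 1638 g
Total batch = 2531 g; LOI loss = 530.3 g; yield = 79.04%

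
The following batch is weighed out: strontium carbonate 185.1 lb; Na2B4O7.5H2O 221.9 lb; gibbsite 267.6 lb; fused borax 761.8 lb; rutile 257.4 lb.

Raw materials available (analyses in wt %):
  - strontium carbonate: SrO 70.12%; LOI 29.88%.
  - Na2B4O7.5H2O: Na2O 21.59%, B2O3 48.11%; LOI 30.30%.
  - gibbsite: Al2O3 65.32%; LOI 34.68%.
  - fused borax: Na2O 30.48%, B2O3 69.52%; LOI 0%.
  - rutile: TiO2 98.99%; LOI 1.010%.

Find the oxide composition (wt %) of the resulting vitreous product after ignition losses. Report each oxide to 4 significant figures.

The working math holds exact precision end to end — intermediates are rounded to four significant digits wherever printed — exactly one rounding goes into each reported number; all derived quantities (yield, ignition loss, the five compositions, glass mass, the totals) are rebuilt using the weight values for 1476 lb of glass at full float precision exactly as printed in problem or answer.
What the batch supplies per oxide:
  Na2O: 221.9·0.2159 + 761.8·0.3048 = 280.1 lb
  Al2O3: 267.6·0.6532 = 174.8 lb
  SrO: 185.1·0.7012 = 129.8 lb
  TiO2: 257.4·0.9899 = 254.8 lb
  B2O3: 221.9·0.4811 + 761.8·0.6952 = 636.4 lb
LOI: 185.1·0.2988 + 221.9·0.3030 + 267.6·0.3468 + 257.4·0.01010 = 217.9 lb
Glass mass = batch − LOI = 1694 − 217.9 = 1476 lb (consistent with Σ oxide mass)
oxide / glass × 100 gives the wt %

Glass mass = 1476 lb (batch 1694 − LOI 217.9).
Composition: Na2O 18.98%, Al2O3 11.84%, SrO 8.794%, TiO2 17.26%, B2O3 43.12%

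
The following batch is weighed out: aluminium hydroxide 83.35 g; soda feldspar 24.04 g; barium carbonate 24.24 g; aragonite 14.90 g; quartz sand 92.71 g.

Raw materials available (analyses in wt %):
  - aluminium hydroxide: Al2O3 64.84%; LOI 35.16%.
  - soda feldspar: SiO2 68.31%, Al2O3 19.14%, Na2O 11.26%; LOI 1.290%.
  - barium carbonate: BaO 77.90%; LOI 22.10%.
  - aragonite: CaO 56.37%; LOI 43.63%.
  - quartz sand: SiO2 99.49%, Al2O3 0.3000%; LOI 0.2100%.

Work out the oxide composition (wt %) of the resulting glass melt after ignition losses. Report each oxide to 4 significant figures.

Glass mass = 197.6 g (batch 239.2 − LOI 41.67).
Composition: SiO2 55.00%, Al2O3 29.82%, BaO 9.558%, Na2O 1.370%, CaO 4.251%

Every computation keeps exact precision through the solve. The intermediate values are printed rounded off to 4 significant figures as written. Each reported figure is rounded once only — all derived quantities (the yield, LOI, five oxide percentages, the totals, net glass mass) are recomputed in exact precision using the weight values on 197.6 g of glass precisely as stated by problem or answer.
Per-oxide mass from batch:
  SiO2: 24.04·0.6831 + 92.71·0.9949 = 108.7 g
  Al2O3: 83.35·0.6484 + 24.04·0.1914 + 92.71·0.003000 = 58.92 g
  BaO: 24.24·0.7790 = 18.88 g
  Na2O: 24.04·0.1126 = 2.707 g
  CaO: 14.90·0.5637 = 8.399 g
LOI: 83.35·0.3516 + 24.04·0.01290 + 24.24·0.2210 + 14.90·0.4363 + 92.71·0.002100 = 41.67 g
Net of LOI, the glass mass = 239.2 − 41.67 = 197.6 g (= the summed oxide contributions)
wt % = oxide mass / glass mass × 100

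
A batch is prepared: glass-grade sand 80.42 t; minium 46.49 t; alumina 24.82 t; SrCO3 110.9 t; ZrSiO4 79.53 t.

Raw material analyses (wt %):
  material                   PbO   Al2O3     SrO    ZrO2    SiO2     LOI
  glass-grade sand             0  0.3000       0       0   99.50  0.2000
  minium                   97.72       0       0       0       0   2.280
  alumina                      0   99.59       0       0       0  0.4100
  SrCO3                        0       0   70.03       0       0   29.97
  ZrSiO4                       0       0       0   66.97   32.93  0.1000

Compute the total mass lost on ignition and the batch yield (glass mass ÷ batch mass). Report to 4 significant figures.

LOI loss = 34.64 t; glass = 307.5 t; yield = 89.88%

The working math runs at full float precision end to end — values along the way are displayed (rounded to four significant figures) on the page; every reported value undergoes a single rounding — all derived quantities, including totals, glass mass, the five compositions, LOI, the yield, are recomputed starting from the weights for 307.5 t of glass at full precision, as quoted within the problem or the answer.
LOI of each material in turn:
  glass-grade sand: 80.42 × 0.002000 = 0.1608 t
  minium: 46.49 × 0.02280 = 1.060 t
  alumina: 24.82 × 0.004100 = 0.1018 t
  SrCO3: 110.9 × 0.2997 = 33.24 t
  ZrSiO4: 79.53 × 0.001000 = 0.07953 t
Total LOI = 34.64 t
Glass = batch − LOI = 342.2 − 34.64 = 307.5 t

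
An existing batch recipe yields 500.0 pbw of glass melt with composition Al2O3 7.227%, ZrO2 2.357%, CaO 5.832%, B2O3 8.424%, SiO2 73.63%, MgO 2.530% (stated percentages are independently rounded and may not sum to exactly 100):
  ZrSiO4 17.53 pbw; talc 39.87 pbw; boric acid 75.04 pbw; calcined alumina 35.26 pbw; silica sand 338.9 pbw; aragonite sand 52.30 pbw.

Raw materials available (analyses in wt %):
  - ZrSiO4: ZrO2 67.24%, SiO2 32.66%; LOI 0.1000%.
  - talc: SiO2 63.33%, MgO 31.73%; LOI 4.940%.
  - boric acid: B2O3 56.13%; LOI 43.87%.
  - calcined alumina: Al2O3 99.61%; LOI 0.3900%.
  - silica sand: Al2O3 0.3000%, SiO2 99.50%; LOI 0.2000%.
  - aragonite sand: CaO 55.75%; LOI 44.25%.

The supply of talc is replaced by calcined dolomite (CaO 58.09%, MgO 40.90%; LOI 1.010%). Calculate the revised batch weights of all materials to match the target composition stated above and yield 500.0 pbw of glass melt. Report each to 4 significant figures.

The whole derivation holds full float precision all the way through. Mid-chain values appear rounded to four significant figures in the printout; a single rounding completes every reported result; derived quantities are recomputed from the batch weights for 500.0 pbw of glass at full float precision (the totals, the yield, the six compositions, LOI, glass mass) as given in question or answer.
The oxide mass targets at 500.0 pbw glass melt:
  Al2O3: 7.227% × 500.0 = 36.14 pbw
  ZrO2: 2.357% × 500.0 = 11.78 pbw
  CaO: 5.832% × 500.0 = 29.16 pbw
  B2O3: 8.424% × 500.0 = 42.12 pbw
  SiO2: 73.63% × 500.0 = 368.2 pbw
  MgO: 2.530% × 500.0 = 12.65 pbw
Verifying the oxide balance applying the batch weights above, per the basis as stated (oxide sums agree with the targets exact up to rounding of places):
  Al2O3: 35.18·0.9961 + 364.2·0.003000 = 36.14 pbw (target 36.14 pbw)
  ZrO2: 17.53·0.6724 = 11.79 pbw (target 11.78 pbw)
  CaO: 30.93·0.5809 + 20.08·0.5575 = 29.16 pbw (target 29.16 pbw)
  B2O3: 75.04·0.5613 = 42.12 pbw (target 42.12 pbw)
  SiO2: 17.53·0.3266 + 364.2·0.9950 = 368.1 pbw (target 368.2 pbw)
  MgO: 30.93·0.4090 = 12.65 pbw (target 12.65 pbw)
Glass mass check: batch total minus LOI = 500.0 pbw (the Σ of target masses is 500.0 pbw; the stated basis being 500.0 pbw — any gap is answer rounding).
Batch total: Σ batch = 543.0 pbw; ignition loss, Σ(batch × LOI) = 43.00 pbw; the yield ratio, glass ÷ batch: 92.08%.

Revised batch per 500.0 pbw glass melt:
  ZrSiO4: 17.53 pbw
  calcined dolomite: 30.93 pbw
  boric acid: 75.04 pbw
  calcined alumina: 35.18 pbw
  silica sand: 364.2 pbw
  aragonite sand: 20.08 pbw
Total batch = 543.0 pbw; LOI loss = 43.00 pbw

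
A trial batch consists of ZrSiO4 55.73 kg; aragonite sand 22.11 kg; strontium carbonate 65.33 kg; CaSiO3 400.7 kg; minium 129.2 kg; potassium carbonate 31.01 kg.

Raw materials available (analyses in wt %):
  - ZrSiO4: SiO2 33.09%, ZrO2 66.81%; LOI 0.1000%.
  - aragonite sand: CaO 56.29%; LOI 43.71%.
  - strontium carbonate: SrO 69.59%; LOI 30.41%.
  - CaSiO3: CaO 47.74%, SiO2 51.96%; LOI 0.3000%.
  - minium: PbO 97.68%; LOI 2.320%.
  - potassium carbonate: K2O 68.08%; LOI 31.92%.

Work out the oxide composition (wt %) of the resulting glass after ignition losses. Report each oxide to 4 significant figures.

Glass mass = 660.4 kg (batch 704.1 − LOI 43.68).
Composition: CaO 30.85%, SiO2 34.32%, PbO 19.11%, SrO 6.884%, ZrO2 5.638%, K2O 3.197%

Full float precision is maintained at all times — the intermediate values are displayed rounded to four significant figures in the printout. Every reported number carries a single rounding; all derived quantities are carried in exact precision (LOI, the yield, the totals, six oxide percentages, net glass mass) from the weighed amounts on 660.4 kg of glass as given in the problem or the answer.
Delivered oxide masses:
  CaO: 22.11·0.5629 + 400.7·0.4774 = 203.7 kg
  SiO2: 55.73·0.3309 + 400.7·0.5196 = 226.6 kg
  PbO: 129.2·0.9768 = 126.2 kg
  SrO: 65.33·0.6959 = 45.46 kg
  ZrO2: 55.73·0.6681 = 37.23 kg
  K2O: 31.01·0.6808 = 21.11 kg
LOI: 55.73·0.001000 + 22.11·0.4371 + 65.33·0.3041 + 400.7·0.003000 + 129.2·0.02320 + 31.01·0.3192 = 43.68 kg
Net of LOI, the glass mass = 704.1 − 43.68 = 660.4 kg (matching Σ of the oxides)
oxide / glass × 100 gives the wt %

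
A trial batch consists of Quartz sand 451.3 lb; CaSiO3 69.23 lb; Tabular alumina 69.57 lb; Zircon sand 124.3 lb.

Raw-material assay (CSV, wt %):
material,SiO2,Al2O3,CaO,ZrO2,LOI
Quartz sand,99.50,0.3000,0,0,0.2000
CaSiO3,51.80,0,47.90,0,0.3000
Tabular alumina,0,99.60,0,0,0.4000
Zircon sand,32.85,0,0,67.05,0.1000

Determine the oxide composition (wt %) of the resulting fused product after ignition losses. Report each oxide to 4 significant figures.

Each numeric step carries full float precision all the way through; intermediates are printed, with 4-significant-digit rounding, in the working — each reported figure is rounded exactly once; derived quantities are re-derived using the weight values at 712.9 lb of glass at full float precision (the yield, ignition loss, four oxide percentages, totals, glass mass), precisely as stated by the question or the answer.
Per-oxide mass from batch:
  SiO2: 451.3·0.9950 + 69.23·0.5180 + 124.3·0.3285 = 525.7 lb
  Al2O3: 451.3·0.003000 + 69.57·0.9960 = 70.65 lb
  CaO: 69.23·0.4790 = 33.16 lb
  ZrO2: 124.3·0.6705 = 83.34 lb
LOI: 451.3·0.002000 + 69.23·0.003000 + 69.57·0.004000 + 124.3·0.001000 = 1.513 lb
batch − LOI leaves glass = 714.4 − 1.513 = 712.9 lb (consistent with Σ oxide mass)
percent share: oxide ÷ glass, ×100

Glass mass = 712.9 lb (batch 714.4 − LOI 1.513).
Composition: SiO2 73.75%, Al2O3 9.910%, CaO 4.652%, ZrO2 11.69%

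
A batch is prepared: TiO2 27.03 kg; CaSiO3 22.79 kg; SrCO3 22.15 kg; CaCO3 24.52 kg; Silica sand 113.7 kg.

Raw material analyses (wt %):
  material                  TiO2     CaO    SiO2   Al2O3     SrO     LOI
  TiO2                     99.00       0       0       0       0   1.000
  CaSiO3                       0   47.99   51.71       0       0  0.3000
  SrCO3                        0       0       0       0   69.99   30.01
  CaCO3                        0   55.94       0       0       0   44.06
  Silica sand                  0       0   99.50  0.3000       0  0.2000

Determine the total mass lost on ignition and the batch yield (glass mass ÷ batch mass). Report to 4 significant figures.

The whole derivation carries full float precision in all steps — mid-chain values are shown rounded to four significant figures in the printout; each reported value carries a single rounding — the derived quantities, which include five oxide percentages, the totals, glass mass, ignition loss, the yield, are computed in full precision, as given in question or answer, using the weight values on 192.2 kg of glass.
Each material's LOI contribution:
  TiO2: 27.03 × 0.01000 = 0.2703 kg
  CaSiO3: 22.79 × 0.003000 = 0.06837 kg
  SrCO3: 22.15 × 0.3001 = 6.647 kg
  CaCO3: 24.52 × 0.4406 = 10.80 kg
  Silica sand: 113.7 × 0.002000 = 0.2274 kg
Total LOI = 18.02 kg
Glass = batch − LOI = 210.2 − 18.02 = 192.2 kg

LOI loss = 18.02 kg; glass = 192.2 kg; yield = 91.43%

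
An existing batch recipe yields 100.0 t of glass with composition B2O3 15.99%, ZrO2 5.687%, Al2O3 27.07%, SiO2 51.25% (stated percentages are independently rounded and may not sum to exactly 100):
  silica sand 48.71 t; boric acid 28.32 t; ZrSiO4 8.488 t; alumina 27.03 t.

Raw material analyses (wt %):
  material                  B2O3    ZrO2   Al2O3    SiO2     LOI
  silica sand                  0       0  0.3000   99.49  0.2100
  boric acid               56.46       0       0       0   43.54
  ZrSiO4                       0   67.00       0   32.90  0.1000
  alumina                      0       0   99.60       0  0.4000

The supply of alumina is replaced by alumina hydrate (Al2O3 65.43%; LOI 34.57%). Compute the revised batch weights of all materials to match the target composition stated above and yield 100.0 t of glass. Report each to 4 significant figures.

Intermediates are printed rounded to 4 significant digits across the worked steps — all internal work keeps exact precision through the solve. Every reported value is rounded only once. The derived quantities, including the totals, yield, LOI, glass mass, the four compositions, are re-derived starting from the weights at 100.0 t of glass at full float precision, as quoted within the question or the answer.
Oxide-by-oxide targets in 100.0 t glass:
  B2O3: 15.99% × 100.0 = 15.99 t
  ZrO2: 5.687% × 100.0 = 5.687 t
  Al2O3: 27.07% × 100.0 = 27.07 t
  SiO2: 51.25% × 100.0 = 51.25 t
Sums-versus-targets review applying the batch weights above, against the basis in use (sums match the target masses once rounding is allowed for):
  B2O3: 28.32·0.5646 = 15.99 t (target 15.99 t)
  ZrO2: 8.488·0.6700 = 5.687 t (target 5.687 t)
  Al2O3: 48.71·0.003000 + 41.15·0.6543 = 27.07 t (target 27.07 t)
  SiO2: 48.71·0.9949 + 8.488·0.3290 = 51.25 t (target 51.25 t)
Glass-mass bookkeeping: total batch − LOI = 100.0 t (targets for the oxides total 100.0 t; versus the stated basis of 100.0 t — any gap is answer rounding).
Summing the batch: Σ batch = 126.7 t; LOI removed, Σ of batch·LOI: 26.67 t; the yield ratio, glass ÷ batch: 78.95%.

Revised batch per 100.0 t glass:
  silica sand: 48.71 t
  boric acid: 28.32 t
  ZrSiO4: 8.488 t
  alumina hydrate: 41.15 t
Total batch = 126.7 t; LOI loss = 26.67 t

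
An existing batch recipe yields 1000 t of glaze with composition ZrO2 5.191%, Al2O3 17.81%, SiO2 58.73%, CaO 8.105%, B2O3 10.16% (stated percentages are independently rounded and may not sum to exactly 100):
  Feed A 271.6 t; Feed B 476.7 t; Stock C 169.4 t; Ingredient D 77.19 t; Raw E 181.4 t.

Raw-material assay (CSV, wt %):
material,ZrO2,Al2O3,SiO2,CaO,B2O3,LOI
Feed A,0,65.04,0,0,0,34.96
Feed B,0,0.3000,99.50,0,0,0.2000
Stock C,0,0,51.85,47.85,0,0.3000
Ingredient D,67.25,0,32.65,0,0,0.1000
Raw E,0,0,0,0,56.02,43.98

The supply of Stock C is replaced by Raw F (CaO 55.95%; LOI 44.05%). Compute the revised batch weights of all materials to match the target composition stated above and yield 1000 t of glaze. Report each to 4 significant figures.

Revised batch per 1000 t glaze:
  Feed A: 271.2 t
  Feed B: 564.9 t
  Raw F: 144.9 t
  Ingredient D: 77.19 t
  Raw E: 181.4 t
Total batch = 1240 t; LOI loss = 239.6 t

Intermediates appear (rounded to four significant figures) at each printed step. The whole derivation carries exact precision all the way through; every reported figure takes a single rounding. The derived quantities are rebuilt using the weight values at 1000 t of glass at full precision (ignition loss, net glass mass, five oxide percentages, the yield, totals), as given in the question or the answer.
The oxide mass targets at 1000 t glaze:
  ZrO2: 5.191% × 1000 = 51.91 t
  Al2O3: 17.81% × 1000 = 178.1 t
  SiO2: 58.73% × 1000 = 587.3 t
  CaO: 8.105% × 1000 = 81.05 t
  B2O3: 10.16% × 1000 = 101.6 t
Oxide-by-oxide audit applying the batch weights above, for the quoted basis mass (summed amounts equal target values net of answer rounding effects):
  ZrO2: 77.19·0.6725 = 51.91 t (target 51.91 t)
  Al2O3: 271.2·0.6504 + 564.9·0.003000 = 178.1 t (target 178.1 t)
  SiO2: 564.9·0.9950 + 77.19·0.3265 = 587.3 t (target 587.3 t)
  CaO: 144.9·0.5595 = 81.07 t (target 81.05 t)
  B2O3: 181.4·0.5602 = 101.6 t (target 101.6 t)
The glass-mass cross-check: total charge less LOI = 1000 t (summing oxide targets gives 1000 t; against the stated basis, 1000 t — gaps are rounding artifacts).
Total batch = Σ batch = 1240 t; LOI loss = Σ batch·LOI = 239.6 t; as yield: glass ÷ batch → 80.67%.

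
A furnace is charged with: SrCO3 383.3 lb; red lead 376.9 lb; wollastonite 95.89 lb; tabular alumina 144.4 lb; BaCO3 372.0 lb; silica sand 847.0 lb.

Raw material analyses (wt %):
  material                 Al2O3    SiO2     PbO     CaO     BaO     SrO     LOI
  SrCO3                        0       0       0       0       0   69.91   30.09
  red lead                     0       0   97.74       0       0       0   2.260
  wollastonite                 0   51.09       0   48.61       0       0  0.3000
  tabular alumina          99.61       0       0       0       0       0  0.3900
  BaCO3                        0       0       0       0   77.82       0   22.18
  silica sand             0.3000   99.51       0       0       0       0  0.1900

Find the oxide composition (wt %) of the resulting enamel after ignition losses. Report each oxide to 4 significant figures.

Glass mass = 2011 lb (batch 2219 − LOI 208.8).
Composition: Al2O3 7.280%, SiO2 44.36%, PbO 18.32%, CaO 2.318%, BaO 14.40%, SrO 13.33%

Values along the way appear, rounded to 4 significant figures, at each printed step. All internal work runs at exact precision throughout; every reported value is rounded a single time — all derived quantities (glass mass, the yield, six oxide percentages, totals, ignition loss) are computed in full precision from the weighed amounts for 2011 lb of glass as written in the problem or answer text.
Per-oxide mass from batch:
  Al2O3: 144.4·0.9961 + 847.0·0.003000 = 146.4 lb
  SiO2: 95.89·0.5109 + 847.0·0.9951 = 891.8 lb
  PbO: 376.9·0.9774 = 368.4 lb
  CaO: 95.89·0.4861 = 46.61 lb
  BaO: 372.0·0.7782 = 289.5 lb
  SrO: 383.3·0.6991 = 268.0 lb
LOI: 383.3·0.3009 + 376.9·0.02260 + 95.89·0.003000 + 144.4·0.003900 + 372.0·0.2218 + 847.0·0.001900 = 208.8 lb
Resulting glass, batch − LOI: 2219 − 208.8 = 2011 lb (the oxide masses sum to this)
each wt % is 100 × oxide ÷ glass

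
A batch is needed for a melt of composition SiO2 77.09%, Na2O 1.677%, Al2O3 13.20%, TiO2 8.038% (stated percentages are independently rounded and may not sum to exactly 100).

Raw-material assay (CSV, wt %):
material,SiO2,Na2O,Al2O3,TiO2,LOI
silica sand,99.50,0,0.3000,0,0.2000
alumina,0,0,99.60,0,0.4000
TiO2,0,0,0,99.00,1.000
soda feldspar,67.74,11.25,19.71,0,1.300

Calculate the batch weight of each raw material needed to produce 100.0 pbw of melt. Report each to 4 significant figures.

Batch per 100.0 pbw melt:
  silica sand: 67.33 pbw
  alumina: 10.10 pbw
  TiO2: 8.119 pbw
  soda feldspar: 14.91 pbw
Total batch = 100.5 pbw; LOI loss = 0.4501 pbw; yield = 99.55%

Mid-chain values are displayed rounded to four significant figures within the worked lines; exact precision is maintained throughout. Every reported number takes a single rounding. Derived quantities are recomputed at full precision (the totals, the four compositions, the yield, LOI, net glass mass) from the weighed amounts per 100.0 pbw of glass, as they appear in question or answer.
Target masses of each oxide per 100.0 pbw melt:
  SiO2: 77.09% × 100.0 = 77.09 pbw
  Na2O: 1.677% × 100.0 = 1.677 pbw
  Al2O3: 13.20% × 100.0 = 13.20 pbw
  TiO2: 8.038% × 100.0 = 8.038 pbw
Mass-balance tally per oxide with the batch weights as given, against the basis in use (sums match the target masses modulo rounding of the values):
  SiO2: 67.33·0.9950 + 14.91·0.6774 = 77.09 pbw (target 77.09 pbw)
  Na2O: 14.91·0.1125 = 1.677 pbw (target 1.677 pbw)
  Al2O3: 67.33·0.003000 + 10.10·0.9960 + 14.91·0.1971 = 13.20 pbw (target 13.20 pbw)
  TiO2: 8.119·0.9900 = 8.038 pbw (target 8.038 pbw)
Glass-mass sanity pass: total batch − LOI = 100.0 pbw (oxide target masses add up to 100.0 pbw; basis as stated: 100.0 pbw — a pure rounding effect).
Batch grand total — Σ batch = 100.5 pbw; LOI loss = Σ batch·LOI = 0.4501 pbw; yield: glass divided by total = 99.55%.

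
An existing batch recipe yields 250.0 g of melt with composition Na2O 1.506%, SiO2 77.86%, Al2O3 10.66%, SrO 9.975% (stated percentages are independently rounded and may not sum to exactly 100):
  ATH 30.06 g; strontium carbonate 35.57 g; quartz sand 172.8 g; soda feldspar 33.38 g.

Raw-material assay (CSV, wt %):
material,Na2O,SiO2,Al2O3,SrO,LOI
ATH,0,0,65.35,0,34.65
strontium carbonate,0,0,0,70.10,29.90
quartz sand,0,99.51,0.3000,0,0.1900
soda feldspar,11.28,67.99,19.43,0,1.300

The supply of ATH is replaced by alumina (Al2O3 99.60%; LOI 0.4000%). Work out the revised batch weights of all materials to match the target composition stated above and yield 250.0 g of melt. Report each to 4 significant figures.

The working math keeps exact precision at every stage. The intermediate values are printed, with 4-significant-digit rounding, between the steps; a single rounding completes each reported result — derived quantities are computed from the weighed amounts at 250.0 g of glass in full float precision (the four compositions, yield, net glass mass, LOI, the totals), as set out in question or answer.
Oxide mass targets, per 250.0 g melt:
  Na2O: 1.506% × 250.0 = 3.765 g
  SiO2: 77.86% × 250.0 = 194.6 g
  Al2O3: 10.66% × 250.0 = 26.65 g
  SrO: 9.975% × 250.0 = 24.94 g
A balance pass over the oxides, per the reported batch figures, for the quoted basis mass (sum by sum, the targets are met given rounding of the digits):
  Na2O: 33.38·0.1128 = 3.765 g (target 3.765 g)
  SiO2: 172.8·0.9951 + 33.38·0.6799 = 194.6 g (target 194.6 g)
  Al2O3: 19.73·0.9960 + 172.8·0.003000 + 33.38·0.1943 = 26.66 g (target 26.65 g)
  SrO: 35.57·0.7010 = 24.93 g (target 24.94 g)
Mass balance on the glass: net batch after ignition = 250.0 g (targets for the oxides total 250.0 g; basis as stated: 250.0 g — deltas are rounding alone).
Batch total: Σ batch = 261.5 g; the LOI term Σ batch·LOI equals 11.48 g; yield = glass ÷ total batch = 95.61%.

Revised batch per 250.0 g melt:
  alumina: 19.73 g
  strontium carbonate: 35.57 g
  quartz sand: 172.8 g
  soda feldspar: 33.38 g
Total batch = 261.5 g; LOI loss = 11.48 g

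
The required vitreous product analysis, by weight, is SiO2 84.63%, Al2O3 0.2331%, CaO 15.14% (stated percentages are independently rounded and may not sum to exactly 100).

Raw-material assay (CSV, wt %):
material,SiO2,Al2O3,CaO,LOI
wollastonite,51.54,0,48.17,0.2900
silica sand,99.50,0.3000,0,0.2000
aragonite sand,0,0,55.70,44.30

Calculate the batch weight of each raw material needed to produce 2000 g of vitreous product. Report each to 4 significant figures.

Intermediates are displayed, rounded to 4 significant figures, in the printout — full precision is carried from start to finish. Each reported figure receives exactly one rounding — all derived quantities are recomputed in full float precision (ignition loss, yield, net glass mass, the three compositions, totals) from the batch weights for 2000 g of glass, as set out in question or answer.
Oxide-by-oxide targets in 2000 g vitreous product:
  SiO2: 84.63% × 2000 = 1693 g
  Al2O3: 0.2331% × 2000 = 4.662 g
  CaO: 15.14% × 2000 = 302.8 g
Balance tally, oxide-wise, using the reported weights, under the basis named above (summed amounts equal target values net of answer rounding effects):
  SiO2: 284.0·0.5154 + 1554·0.9950 = 1693 g (target 1693 g)
  Al2O3: 1554·0.003000 = 4.662 g (target 4.662 g)
  CaO: 284.0·0.4817 + 298.0·0.5570 = 302.8 g (target 302.8 g)
Auditing the glass mass value: total batch − LOI = 2000 g (oxide target masses add up to 2000 g; the stated basis being 2000 g — a pure rounding effect).
Adding the batch up: Σ batch = 2136 g; LOI loss = Σ batch·LOI = 135.9 g; the yield ratio, glass ÷ batch: 93.64%.

Batch per 2000 g vitreous product:
  wollastonite: 284.0 g
  silica sand: 1554 g
  aragonite sand: 298.0 g
Total batch = 2136 g; LOI loss = 135.9 g; yield = 93.64%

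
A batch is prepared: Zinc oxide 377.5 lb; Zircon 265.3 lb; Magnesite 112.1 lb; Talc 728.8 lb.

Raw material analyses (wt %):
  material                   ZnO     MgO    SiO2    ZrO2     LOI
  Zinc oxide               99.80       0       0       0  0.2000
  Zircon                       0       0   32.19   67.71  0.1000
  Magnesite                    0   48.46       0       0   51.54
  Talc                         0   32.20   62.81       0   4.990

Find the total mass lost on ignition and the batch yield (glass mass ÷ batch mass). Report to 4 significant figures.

Every computation runs at exact precision at each step; intermediates appear with 4-significant-digit rounding within the worked lines; every reported number takes exactly one rounding; the derived quantities, including LOI, yield, the totals, four oxide percentages, glass mass, are computed using the weight values per 1389 lb of glass in full precision exactly as shown in the problem or the answer.
Per-material ignition loss:
  Zinc oxide: 377.5 × 0.002000 = 0.7550 lb
  Zircon: 265.3 × 0.001000 = 0.2653 lb
  Magnesite: 112.1 × 0.5154 = 57.78 lb
  Talc: 728.8 × 0.04990 = 36.37 lb
Total LOI = 95.16 lb
Glass = batch − LOI = 1484 − 95.16 = 1389 lb

LOI loss = 95.16 lb; glass = 1389 lb; yield = 93.59%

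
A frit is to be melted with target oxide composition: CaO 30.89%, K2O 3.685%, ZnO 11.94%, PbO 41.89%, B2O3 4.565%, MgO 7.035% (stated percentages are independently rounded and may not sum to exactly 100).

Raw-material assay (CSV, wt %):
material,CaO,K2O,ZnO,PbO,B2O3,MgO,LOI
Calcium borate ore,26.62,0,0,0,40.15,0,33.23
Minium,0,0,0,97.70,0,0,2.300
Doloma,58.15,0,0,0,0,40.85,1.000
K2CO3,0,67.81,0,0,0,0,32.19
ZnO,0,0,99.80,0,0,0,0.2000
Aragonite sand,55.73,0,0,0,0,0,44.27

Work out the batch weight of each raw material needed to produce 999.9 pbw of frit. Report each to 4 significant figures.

Exact precision is maintained from first step to last. Mid-chain values are printed, with 4-significant-figure rounding, at each printed step — a single rounding completes every reported figure; the derived quantities (the totals, ignition loss, six oxide percentages, the yield, net glass mass) are computed using the weight values at 999.9 pbw of glass in full precision as given in the problem or the answer.
Target oxide masses per 999.9 pbw frit:
  CaO: 30.89% × 999.9 = 308.9 pbw
  K2O: 3.685% × 999.9 = 36.85 pbw
  ZnO: 11.94% × 999.9 = 119.4 pbw
  PbO: 41.89% × 999.9 = 418.9 pbw
  B2O3: 4.565% × 999.9 = 45.65 pbw
  MgO: 7.035% × 999.9 = 70.34 pbw
Sums-versus-targets review working from each reported weight, on the stated basis (each sum matches its target mass net of answer rounding effects):
  CaO: 113.7·0.2662 + 172.2·0.5815 + 320.2·0.5573 = 308.8 pbw (target 308.9 pbw)
  K2O: 54.34·0.6781 = 36.85 pbw (target 36.85 pbw)
  ZnO: 119.6·0.9980 = 119.4 pbw (target 119.4 pbw)
  PbO: 428.7·0.9770 = 418.8 pbw (target 418.9 pbw)
  B2O3: 113.7·0.4015 = 45.65 pbw (target 45.65 pbw)
  MgO: 172.2·0.4085 = 70.34 pbw (target 70.34 pbw)
Glass-mass closure: batch Σ − ignition loss = 999.9 pbw (targets for the oxides total 999.9 pbw; with the basis standing at 999.9 pbw — differing by rounding only).
Batch grand total — Σ batch = 1209 pbw; the LOI term Σ batch·LOI equals 208.8 pbw; yield: glass divided by total = 82.72%.

Batch per 999.9 pbw frit:
  Calcium borate ore: 113.7 pbw
  Minium: 428.7 pbw
  Doloma: 172.2 pbw
  K2CO3: 54.34 pbw
  ZnO: 119.6 pbw
  Aragonite sand: 320.2 pbw
Total batch = 1209 pbw; LOI loss = 208.8 pbw; yield = 82.72%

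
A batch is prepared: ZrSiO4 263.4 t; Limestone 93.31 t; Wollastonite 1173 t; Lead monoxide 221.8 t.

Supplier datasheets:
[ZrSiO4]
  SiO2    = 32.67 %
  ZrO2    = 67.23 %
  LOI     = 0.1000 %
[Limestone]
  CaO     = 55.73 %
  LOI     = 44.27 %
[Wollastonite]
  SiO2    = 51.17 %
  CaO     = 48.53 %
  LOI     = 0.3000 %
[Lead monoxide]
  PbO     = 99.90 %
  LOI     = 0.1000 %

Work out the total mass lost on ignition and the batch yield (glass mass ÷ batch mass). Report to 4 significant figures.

Each numeric step holds exact precision at each step — mid-chain values are shown, rounded to four significant figures, in the printout — every reported result undergoes a single rounding. The derived quantities, including the totals, glass mass, yield, four oxide percentages, LOI, are recomputed using the weight values per 1706 t of glass in full float precision, exactly as shown in the problem or answer text.
Loss on ignition, line by line:
  ZrSiO4: 263.4 × 0.001000 = 0.2634 t
  Limestone: 93.31 × 0.4427 = 41.31 t
  Wollastonite: 1173 × 0.003000 = 3.519 t
  Lead monoxide: 221.8 × 0.001000 = 0.2218 t
Total LOI = 45.31 t
Glass = batch − LOI = 1752 − 45.31 = 1706 t

LOI loss = 45.31 t; glass = 1706 t; yield = 97.41%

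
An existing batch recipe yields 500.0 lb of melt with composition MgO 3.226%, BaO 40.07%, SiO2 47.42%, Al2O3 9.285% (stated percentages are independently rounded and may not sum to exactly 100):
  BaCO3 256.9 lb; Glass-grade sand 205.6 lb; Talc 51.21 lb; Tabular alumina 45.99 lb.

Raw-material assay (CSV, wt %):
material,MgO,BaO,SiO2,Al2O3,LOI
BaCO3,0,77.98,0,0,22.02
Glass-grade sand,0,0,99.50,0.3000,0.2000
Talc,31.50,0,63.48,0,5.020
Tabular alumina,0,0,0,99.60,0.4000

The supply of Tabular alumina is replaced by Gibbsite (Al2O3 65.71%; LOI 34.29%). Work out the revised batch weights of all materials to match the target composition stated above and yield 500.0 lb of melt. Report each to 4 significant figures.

Revised batch per 500.0 lb melt:
  BaCO3: 256.9 lb
  Glass-grade sand: 205.6 lb
  Talc: 51.21 lb
  Gibbsite: 69.71 lb
Total batch = 583.4 lb; LOI loss = 83.45 lb

Each numeric step keeps full precision at each step. Mid-chain values are printed rounded to four significant figures in the printout; every reported result is rounded a single time. Derived quantities (LOI, totals, the yield, the four compositions, net glass mass) are computed from the weighed amounts per 500.0 lb of glass in exact precision precisely as stated by the problem or answer text.
Oxide mass targets, per 500.0 lb melt:
  MgO: 3.226% × 500.0 = 16.13 lb
  BaO: 40.07% × 500.0 = 200.4 lb
  SiO2: 47.42% × 500.0 = 237.1 lb
  Al2O3: 9.285% × 500.0 = 46.42 lb
Mass-balance tally per oxide applying the batch weights above, under the basis named above (target by target, the sums agree net of answer rounding effects):
  MgO: 51.21·0.3150 = 16.13 lb (target 16.13 lb)
  BaO: 256.9·0.7798 = 200.3 lb (target 200.4 lb)
  SiO2: 205.6·0.9950 + 51.21·0.6348 = 237.1 lb (target 237.1 lb)
  Al2O3: 205.6·0.003000 + 69.71·0.6571 = 46.42 lb (target 46.42 lb)
Glass-mass bookkeeping: Σ batch − LOI loss = 500.0 lb (per-oxide target masses sum to 500.0 lb; versus the stated basis of 500.0 lb — rounding explains the deltas).
Batch total: Σ batch = 583.4 lb; LOI loss = Σ batch·LOI = 83.45 lb; glass ÷ batch gives a yield of 85.70%.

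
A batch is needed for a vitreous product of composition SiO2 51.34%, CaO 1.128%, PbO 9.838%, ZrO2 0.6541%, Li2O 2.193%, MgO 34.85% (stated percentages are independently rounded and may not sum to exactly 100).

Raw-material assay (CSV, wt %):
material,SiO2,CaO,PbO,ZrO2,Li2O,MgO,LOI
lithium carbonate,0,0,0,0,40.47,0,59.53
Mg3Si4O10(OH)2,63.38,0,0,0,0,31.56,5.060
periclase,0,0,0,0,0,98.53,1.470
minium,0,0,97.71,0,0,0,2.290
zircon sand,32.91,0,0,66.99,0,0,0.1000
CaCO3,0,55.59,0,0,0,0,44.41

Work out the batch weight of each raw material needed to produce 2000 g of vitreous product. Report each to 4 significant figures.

Batch per 2000 g vitreous product:
  lithium carbonate: 108.4 g
  Mg3Si4O10(OH)2: 1610 g
  periclase: 191.7 g
  minium: 201.4 g
  zircon sand: 19.53 g
  CaCO3: 40.58 g
Total batch = 2172 g; LOI loss = 171.5 g; yield = 92.10%

Mid-chain values are shown, rounded to 4 significant figures, on the page. Each numeric step holds full float precision all the way through; a single rounding completes every reported value. Derived quantities, including yield, totals, LOI, six oxide percentages, glass mass, are recomputed from the batch weights on 2000 g of glass at exact precision as set out in the question or the answer.
Target oxide masses per 2000 g vitreous product:
  SiO2: 51.34% × 2000 = 1027 g
  CaO: 1.128% × 2000 = 22.56 g
  PbO: 9.838% × 2000 = 196.8 g
  ZrO2: 0.6541% × 2000 = 13.08 g
  Li2O: 2.193% × 2000 = 43.86 g
  MgO: 34.85% × 2000 = 697.0 g
Checking each oxide sum working from each reported weight, against the basis in use (sums match the target masses within answer rounding):
  SiO2: 1610·0.6338 + 19.53·0.3291 = 1027 g (target 1027 g)
  CaO: 40.58·0.5559 = 22.56 g (target 22.56 g)
  PbO: 201.4·0.9771 = 196.8 g (target 196.8 g)
  ZrO2: 19.53·0.6699 = 13.08 g (target 13.08 g)
  Li2O: 108.4·0.4047 = 43.87 g (target 43.86 g)
  MgO: 1610·0.3156 + 191.7·0.9853 = 697.0 g (target 697.0 g)
The glass-mass cross-check: whole batch net of LOI = 2000 g (oxide target masses add up to 2000 g; against the stated basis, 2000 g — rounding explains the deltas).
Summing the batch: Σ batch = 2172 g; LOI removed, Σ of batch·LOI: 171.5 g; the yield ratio, glass ÷ batch: 92.10%.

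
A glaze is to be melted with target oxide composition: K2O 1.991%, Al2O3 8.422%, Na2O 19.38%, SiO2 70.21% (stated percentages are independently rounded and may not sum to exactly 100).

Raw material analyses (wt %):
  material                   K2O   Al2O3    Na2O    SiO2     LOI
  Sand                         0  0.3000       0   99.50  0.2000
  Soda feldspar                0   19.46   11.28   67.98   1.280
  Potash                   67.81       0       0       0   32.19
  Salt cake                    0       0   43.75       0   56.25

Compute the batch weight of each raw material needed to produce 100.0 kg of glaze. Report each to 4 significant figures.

Mid-chain values are displayed, rounded to 4 significant digits, across the worked steps. The working math holds exact precision through every step; every reported figure is rounded a single time. Derived quantities, including glass mass, four oxide percentages, yield, ignition loss, totals, are re-derived starting from the weights on 100.0 kg of glass at exact precision precisely as stated by question or answer.
Oxide-by-oxide targets in 100.0 kg glaze:
  K2O: 1.991% × 100.0 = 1.991 kg
  Al2O3: 8.422% × 100.0 = 8.422 kg
  Na2O: 19.38% × 100.0 = 19.38 kg
  SiO2: 70.21% × 100.0 = 70.21 kg
Balance tally, oxide-wise, working from each reported weight, at the basis given (each sum matches its target mass net of answer rounding effects):
  K2O: 2.936·0.6781 = 1.991 kg (target 1.991 kg)
  Al2O3: 41.43·0.003000 + 42.64·0.1946 = 8.422 kg (target 8.422 kg)
  Na2O: 42.64·0.1128 + 33.30·0.4375 = 19.38 kg (target 19.38 kg)
  SiO2: 41.43·0.9950 + 42.64·0.6798 = 70.21 kg (target 70.21 kg)
Glass-mass sanity pass: batch Σ − ignition loss = 100.0 kg (the targets, summed, come to 100.0 kg; with the basis standing at 100.0 kg — rounding explains the deltas).
Batch total: Σ batch = 120.3 kg; LOI loss = Σ batch·LOI = 20.31 kg; as yield: glass ÷ batch → 83.12%.

Batch per 100.0 kg glaze:
  Sand: 41.43 kg
  Soda feldspar: 42.64 kg
  Potash: 2.936 kg
  Salt cake: 33.30 kg
Total batch = 120.3 kg; LOI loss = 20.31 kg; yield = 83.12%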